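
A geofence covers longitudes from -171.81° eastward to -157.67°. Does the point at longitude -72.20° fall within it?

No

Band width going east from -171.81° to -157.67°: ((-157.67 − -171.81) mod 360) = 14.14°.
Offset of -72.20° east of the west edge: ((-72.20 − -171.81) mod 360) = 99.61°.
99.61° > 14.14° ⇒ outside.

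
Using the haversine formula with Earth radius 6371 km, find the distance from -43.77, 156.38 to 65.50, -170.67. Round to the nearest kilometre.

12478 km

Δλ = -170.67 − 156.38 = -327.05°; wrapped into (−180°, 180°]: 32.95°.
Δφ = 65.50 − -43.77 = 109.27°.
a = sin²(Δφ/2) + cos φ₁ · cos φ₂ · sin²(Δλ/2) = 0.689095.
c = 2·atan2(√a, √(1−a)) = 1.95864 rad → d = 6371·c ≈ 12478.47 km.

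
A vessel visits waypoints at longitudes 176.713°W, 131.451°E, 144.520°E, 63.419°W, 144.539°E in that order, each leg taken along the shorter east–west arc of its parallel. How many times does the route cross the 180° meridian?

Leg 1: -176.713° → +131.451°, shortest Δλ = -51.836° (west) — crosses 180°.
Leg 2: +131.451° → +144.520°, shortest Δλ = 13.069° (east) — does not cross 180°.
Leg 3: +144.520° → -63.419°, shortest Δλ = 152.061° (east) — crosses 180°.
Leg 4: -63.419° → +144.539°, shortest Δλ = -152.042° (west) — crosses 180°.
Total crossings: 3.

3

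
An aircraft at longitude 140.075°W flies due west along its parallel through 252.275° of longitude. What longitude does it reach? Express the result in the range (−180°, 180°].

Start at -140.075°; shift −252.275° → -392.350°.
-392.350° lies outside (−180°, 180°]; add 360° → -32.350°.

32.350°W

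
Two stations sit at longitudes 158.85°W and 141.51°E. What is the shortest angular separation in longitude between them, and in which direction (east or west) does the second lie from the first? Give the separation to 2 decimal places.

59.64° west

Raw difference: 141.51 − -158.85 = 300.36°.
Normalise into (−180°, 180°]: 300.36° − 360° = -59.64°.
Negative ⇒ the second point lies to the west; separation 59.64°.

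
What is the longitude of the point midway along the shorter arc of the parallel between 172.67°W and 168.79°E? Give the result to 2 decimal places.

Signed shortest Δλ from -172.67° to +168.79° is -18.54°.
Midpoint longitude = -172.67° + (-18.54°)/2 = -172.67° − 9.27° = -181.94°.
Normalise into (−180°, 180°]: +178.06°.
(The naïve average (-172.67 + +168.79)/2 = -1.94° is on the wrong side of the globe.)

178.06°E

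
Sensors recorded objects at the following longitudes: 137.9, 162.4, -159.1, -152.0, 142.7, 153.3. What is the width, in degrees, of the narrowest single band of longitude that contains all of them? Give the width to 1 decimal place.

70.1°

Sort the longitudes: -159.1°, -152.0°, +137.9°, +142.7°, +153.3°, +162.4°.
Eastward gaps between consecutive values (wrapping around): 7.1°, 289.9°, 4.8°, 10.6°, 9.1°, 38.5°.
Largest gap = 289.9° ⇒ minimal covering band is its complement: 360° − 289.9° = 70.1°.
Band runs from +137.9° eastward to -152.0°, crossing the antimeridian.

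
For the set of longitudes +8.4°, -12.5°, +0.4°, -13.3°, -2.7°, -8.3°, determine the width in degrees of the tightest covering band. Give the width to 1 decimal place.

Sort the longitudes: -13.3°, -12.5°, -8.3°, -2.7°, +0.4°, +8.4°.
Eastward gaps between consecutive values (wrapping around): 0.8°, 4.2°, 5.6°, 3.1°, 8.0°, 338.3°.
Largest gap = 338.3° ⇒ minimal covering band is its complement: 360° − 338.3° = 21.7°.
Band runs from -13.3° eastward to +8.4°.

21.7°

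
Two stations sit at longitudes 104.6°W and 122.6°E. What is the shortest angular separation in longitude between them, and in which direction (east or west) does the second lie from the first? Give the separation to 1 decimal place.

132.8° west

Raw difference: 122.6 − -104.6 = 227.2°.
Normalise into (−180°, 180°]: 227.2° − 360° = -132.8°.
Negative ⇒ the second point lies to the west; separation 132.8°.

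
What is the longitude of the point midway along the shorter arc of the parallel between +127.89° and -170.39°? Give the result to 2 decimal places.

Signed shortest Δλ from +127.89° to -170.39° is +61.72°.
Midpoint longitude = +127.89° + (+61.72°)/2 = +127.89° + 30.86° = +158.75°.
(The naïve average (+127.89 + -170.39)/2 = -21.25° is on the wrong side of the globe.)

+158.75°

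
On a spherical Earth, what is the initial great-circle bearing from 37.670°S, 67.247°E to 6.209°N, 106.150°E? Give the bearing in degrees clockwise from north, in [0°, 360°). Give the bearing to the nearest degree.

Δλ = 106.150 − 67.247 = 38.903°.
θ = atan2( sin Δλ · cos φ₂ , cos φ₁ · sin φ₂ − sin φ₁ · cos φ₂ · cos Δλ )
  = atan2(0.62432, 0.55839) = 48.190° → normalised to [0°, 360°): 48.190°.

48°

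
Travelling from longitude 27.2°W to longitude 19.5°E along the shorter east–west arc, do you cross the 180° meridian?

No

Signed shortest Δλ = ((19.5 − -27.2 + 180) mod 360) − 180 = 46.7°.
Going east by 46.7° from -27.2° reaches +19.5° without touching 180°.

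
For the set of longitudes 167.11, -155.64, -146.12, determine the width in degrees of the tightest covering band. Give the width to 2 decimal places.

46.77°

Sort the longitudes: -155.64°, -146.12°, +167.11°.
Eastward gaps between consecutive values (wrapping around): 9.52°, 313.23°, 37.25°.
Largest gap = 313.23° ⇒ minimal covering band is its complement: 360° − 313.23° = 46.77°.
Band runs from +167.11° eastward to -146.12°, crossing the antimeridian.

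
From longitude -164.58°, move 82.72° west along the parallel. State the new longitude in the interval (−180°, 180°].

+112.70°

Start at -164.58°; shift −82.72° → -247.30°.
-247.30° lies outside (−180°, 180°]; add 360° → +112.70°.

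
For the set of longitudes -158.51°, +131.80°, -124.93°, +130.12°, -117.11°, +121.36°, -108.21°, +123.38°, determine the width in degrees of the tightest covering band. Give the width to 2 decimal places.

130.43°

Sort the longitudes: -158.51°, -124.93°, -117.11°, -108.21°, +121.36°, +123.38°, +130.12°, +131.80°.
Eastward gaps between consecutive values (wrapping around): 33.58°, 7.82°, 8.90°, 229.57°, 2.02°, 6.74°, 1.68°, 69.69°.
Largest gap = 229.57° ⇒ minimal covering band is its complement: 360° − 229.57° = 130.43°.
Band runs from +121.36° eastward to -108.21°, crossing the antimeridian.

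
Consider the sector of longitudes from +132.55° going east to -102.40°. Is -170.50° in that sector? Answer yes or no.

Band width going east from +132.55° to -102.40°: ((-102.40 − 132.55) mod 360) = 125.05°.
Offset of -170.50° east of the west edge: ((-170.50 − 132.55) mod 360) = 56.95°.
56.95° ≤ 125.05° ⇒ inside.

Yes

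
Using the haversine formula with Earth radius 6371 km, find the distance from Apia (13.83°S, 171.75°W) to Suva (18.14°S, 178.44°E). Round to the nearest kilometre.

1153 km

Δλ = 178.44 − -171.75 = 350.19°; wrapped into (−180°, 180°]: -9.81°.
Δφ = -18.14 − -13.83 = -4.31°.
a = sin²(Δφ/2) + cos φ₁ · cos φ₂ · sin²(Δλ/2) = 0.008160.
c = 2·atan2(√a, √(1−a)) = 0.18091 rad → d = 6371·c ≈ 1152.60 km.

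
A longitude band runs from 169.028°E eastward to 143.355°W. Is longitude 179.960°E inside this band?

Band width going east from +169.028° to -143.355°: ((-143.355 − 169.028) mod 360) = 47.617°.
Offset of +179.960° east of the west edge: ((179.960 − 169.028) mod 360) = 10.932°.
10.932° ≤ 47.617° ⇒ inside.

Yes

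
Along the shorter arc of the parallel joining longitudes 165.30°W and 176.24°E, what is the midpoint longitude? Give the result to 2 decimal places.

Signed shortest Δλ from -165.30° to +176.24° is -18.46°.
Midpoint longitude = -165.30° + (-18.46°)/2 = -165.30° − 9.23° = -174.53°.
(The naïve average (-165.30 + +176.24)/2 = 5.47° is on the wrong side of the globe.)

174.53°W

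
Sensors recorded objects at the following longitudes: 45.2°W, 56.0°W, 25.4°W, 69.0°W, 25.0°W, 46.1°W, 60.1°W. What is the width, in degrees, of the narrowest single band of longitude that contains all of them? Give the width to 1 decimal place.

Sort the longitudes: -69.0°, -60.1°, -56.0°, -46.1°, -45.2°, -25.4°, -25.0°.
Eastward gaps between consecutive values (wrapping around): 8.9°, 4.1°, 9.9°, 0.9°, 19.8°, 0.4°, 316.0°.
Largest gap = 316.0° ⇒ minimal covering band is its complement: 360° − 316.0° = 44.0°.
Band runs from -69.0° eastward to -25.0°.

44.0°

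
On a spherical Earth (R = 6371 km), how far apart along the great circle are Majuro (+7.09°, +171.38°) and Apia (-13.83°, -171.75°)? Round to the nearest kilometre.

Δλ = -171.75 − 171.38 = -343.13°; wrapped into (−180°, 180°]: 16.87°.
Δφ = -13.83 − 7.09 = -20.92°.
a = sin²(Δφ/2) + cos φ₁ · cos φ₂ · sin²(Δλ/2) = 0.053694.
c = 2·atan2(√a, √(1−a)) = 0.46769 rad → d = 6371·c ≈ 2979.64 km.

2980 km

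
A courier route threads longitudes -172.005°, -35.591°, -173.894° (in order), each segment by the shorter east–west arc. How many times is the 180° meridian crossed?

Leg 1: -172.005° → -35.591°, shortest Δλ = 136.414° (east) — does not cross 180°.
Leg 2: -35.591° → -173.894°, shortest Δλ = -138.303° (west) — does not cross 180°.
Total crossings: 0.

0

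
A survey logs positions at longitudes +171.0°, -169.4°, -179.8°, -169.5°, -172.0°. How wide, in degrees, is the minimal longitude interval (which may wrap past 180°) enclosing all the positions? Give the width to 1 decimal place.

19.6°

Sort the longitudes: -179.8°, -172.0°, -169.5°, -169.4°, +171.0°.
Eastward gaps between consecutive values (wrapping around): 7.8°, 2.5°, 0.1°, 340.4°, 9.2°.
Largest gap = 340.4° ⇒ minimal covering band is its complement: 360° − 340.4° = 19.6°.
Band runs from +171.0° eastward to -169.4°, crossing the antimeridian.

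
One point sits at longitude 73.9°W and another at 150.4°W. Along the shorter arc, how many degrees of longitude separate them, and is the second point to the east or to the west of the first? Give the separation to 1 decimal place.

Raw difference: -150.4 − -73.9 = -76.5°.
Normalise into (−180°, 180°]: -76.5° stays -76.5°.
Negative ⇒ the second point lies to the west; separation 76.5°.

76.5° west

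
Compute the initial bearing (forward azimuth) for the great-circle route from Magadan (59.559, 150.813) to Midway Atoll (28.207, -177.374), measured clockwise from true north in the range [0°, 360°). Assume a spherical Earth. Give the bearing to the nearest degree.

Δλ = -177.374 − 150.813 = -328.187°; wrapped into (−180°, 180°]: 31.813°.
θ = atan2( sin Δλ · cos φ₂ , cos φ₁ · sin φ₂ − sin φ₁ · cos φ₂ · cos Δλ )
  = atan2(0.46455, -0.40616) = 131.163° → normalised to [0°, 360°): 131.163°.

131°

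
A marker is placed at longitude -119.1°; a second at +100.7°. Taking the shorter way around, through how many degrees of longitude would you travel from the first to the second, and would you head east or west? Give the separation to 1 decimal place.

140.2° west

Raw difference: 100.7 − -119.1 = 219.8°.
Normalise into (−180°, 180°]: 219.8° − 360° = -140.2°.
Negative ⇒ the second point lies to the west; separation 140.2°.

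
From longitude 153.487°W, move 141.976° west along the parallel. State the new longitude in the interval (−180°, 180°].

Start at -153.487°; shift −141.976° → -295.463°.
-295.463° lies outside (−180°, 180°]; add 360° → +64.537°.

64.537°E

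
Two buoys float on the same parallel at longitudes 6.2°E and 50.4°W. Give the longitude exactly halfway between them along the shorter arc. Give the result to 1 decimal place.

22.1°W

Signed shortest Δλ from +6.2° to -50.4° is -56.6°.
Midpoint longitude = +6.2° + (-56.6°)/2 = +6.2° − 28.3° = -22.1°.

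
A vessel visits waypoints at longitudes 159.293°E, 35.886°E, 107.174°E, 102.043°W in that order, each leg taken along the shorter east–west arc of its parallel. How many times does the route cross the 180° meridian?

1

Leg 1: +159.293° → +35.886°, shortest Δλ = -123.407° (west) — does not cross 180°.
Leg 2: +35.886° → +107.174°, shortest Δλ = 71.288° (east) — does not cross 180°.
Leg 3: +107.174° → -102.043°, shortest Δλ = 150.783° (east) — crosses 180°.
Total crossings: 1.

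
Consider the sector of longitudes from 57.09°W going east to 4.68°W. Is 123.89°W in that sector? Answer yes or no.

No

Band width going east from -57.09° to -4.68°: ((-4.68 − -57.09) mod 360) = 52.41°.
Offset of -123.89° east of the west edge: ((-123.89 − -57.09) mod 360) = 293.20°.
293.20° > 52.41° ⇒ outside.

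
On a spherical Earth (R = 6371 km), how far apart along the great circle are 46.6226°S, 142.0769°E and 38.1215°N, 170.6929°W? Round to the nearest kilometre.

Δλ = -170.6929 − 142.0769 = -312.7698°; wrapped into (−180°, 180°]: 47.2302°.
Δφ = 38.1215 − -46.6226 = 84.7441°.
a = sin²(Δφ/2) + cos φ₁ · cos φ₂ · sin²(Δλ/2) = 0.540903.
c = 2·atan2(√a, √(1−a)) = 1.65269 rad → d = 6371·c ≈ 10529.31 km.

10529 km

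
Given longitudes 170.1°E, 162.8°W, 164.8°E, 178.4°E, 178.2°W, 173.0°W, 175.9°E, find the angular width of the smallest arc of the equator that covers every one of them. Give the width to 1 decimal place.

32.4°

Sort the longitudes: -178.2°, -173.0°, -162.8°, +164.8°, +170.1°, +175.9°, +178.4°.
Eastward gaps between consecutive values (wrapping around): 5.2°, 10.2°, 327.6°, 5.3°, 5.8°, 2.5°, 3.4°.
Largest gap = 327.6° ⇒ minimal covering band is its complement: 360° − 327.6° = 32.4°.
Band runs from +164.8° eastward to -162.8°, crossing the antimeridian.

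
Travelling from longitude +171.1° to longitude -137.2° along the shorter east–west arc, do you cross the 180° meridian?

Yes

Naïve |-137.2 − 171.1| = 308.3° > 180°, so the shorter arc goes the other way round — across 180°.
Signed shortest Δλ = ((-137.2 − 171.1 + 180) mod 360) − 180 = 51.7°.
Going east by 51.7° from +171.1° passes through 180° before reaching -137.2°.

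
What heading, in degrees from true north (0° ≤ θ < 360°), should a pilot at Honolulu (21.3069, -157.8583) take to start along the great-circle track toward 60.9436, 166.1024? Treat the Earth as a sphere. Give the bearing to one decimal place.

337.0°

Δλ = 166.1024 − -157.8583 = 323.9607°; wrapped into (−180°, 180°]: -36.0393°.
θ = atan2( sin Δλ · cos φ₂ , cos φ₁ · sin φ₂ − sin φ₁ · cos φ₂ · cos Δλ )
  = atan2(-0.28574, 0.67169) = -23.045° → normalised to [0°, 360°): 336.955°.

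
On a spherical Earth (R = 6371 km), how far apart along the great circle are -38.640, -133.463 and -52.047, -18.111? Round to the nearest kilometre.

Δλ = -18.111 − -133.463 = 115.352°.
Δφ = -52.047 − -38.640 = -13.407°.
a = sin²(Δφ/2) + cos φ₁ · cos φ₂ · sin²(Δλ/2) = 0.356659.
c = 2·atan2(√a, √(1−a)) = 1.28004 rad → d = 6371·c ≈ 8155.11 km.

8155 km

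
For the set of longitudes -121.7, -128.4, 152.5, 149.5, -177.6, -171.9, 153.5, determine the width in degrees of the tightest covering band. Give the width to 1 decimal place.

Sort the longitudes: -177.6°, -171.9°, -128.4°, -121.7°, +149.5°, +152.5°, +153.5°.
Eastward gaps between consecutive values (wrapping around): 5.7°, 43.5°, 6.7°, 271.2°, 3.0°, 1.0°, 28.9°.
Largest gap = 271.2° ⇒ minimal covering band is its complement: 360° − 271.2° = 88.8°.
Band runs from +149.5° eastward to -121.7°, crossing the antimeridian.

88.8°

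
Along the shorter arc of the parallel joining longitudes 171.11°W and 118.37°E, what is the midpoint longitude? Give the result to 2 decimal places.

153.63°E

Signed shortest Δλ from -171.11° to +118.37° is -70.52°.
Midpoint longitude = -171.11° + (-70.52°)/2 = -171.11° − 35.26° = -206.37°.
Normalise into (−180°, 180°]: +153.63°.
(The naïve average (-171.11 + +118.37)/2 = -26.37° is on the wrong side of the globe.)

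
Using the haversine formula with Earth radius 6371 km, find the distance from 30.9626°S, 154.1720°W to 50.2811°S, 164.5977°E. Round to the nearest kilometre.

4016 km

Δλ = 164.5977 − -154.1720 = 318.7697°; wrapped into (−180°, 180°]: -41.2303°.
Δφ = -50.2811 − -30.9626 = -19.3185°.
a = sin²(Δφ/2) + cos φ₁ · cos φ₂ · sin²(Δλ/2) = 0.096082.
c = 2·atan2(√a, √(1−a)) = 0.63033 rad → d = 6371·c ≈ 4015.80 km.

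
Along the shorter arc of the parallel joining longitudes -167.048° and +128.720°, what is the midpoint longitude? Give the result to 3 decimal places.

Signed shortest Δλ from -167.048° to +128.720° is -64.232°.
Midpoint longitude = -167.048° + (-64.232°)/2 = -167.048° − 32.116° = -199.164°.
Normalise into (−180°, 180°]: +160.836°.
(The naïve average (-167.048 + +128.720)/2 = -19.164° is on the wrong side of the globe.)

+160.836°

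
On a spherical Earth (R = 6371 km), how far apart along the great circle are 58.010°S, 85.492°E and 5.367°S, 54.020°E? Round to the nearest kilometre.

6455 km

Δλ = 54.020 − 85.492 = -31.472°.
Δφ = -5.367 − -58.010 = 52.643°.
a = sin²(Δφ/2) + cos φ₁ · cos φ₂ · sin²(Δλ/2) = 0.235405.
c = 2·atan2(√a, √(1−a)) = 1.01315 rad → d = 6371·c ≈ 6454.79 km.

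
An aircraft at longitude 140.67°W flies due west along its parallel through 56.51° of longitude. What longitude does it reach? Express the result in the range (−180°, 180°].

162.82°E

Start at -140.67°; shift −56.51° → -197.18°.
-197.18° lies outside (−180°, 180°]; add 360° → +162.82°.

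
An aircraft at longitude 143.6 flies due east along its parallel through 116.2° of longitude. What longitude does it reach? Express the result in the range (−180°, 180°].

-100.2°

Start at +143.6°; shift +116.2° → +259.8°.
+259.8° lies outside (−180°, 180°]; subtract 360° → -100.2°.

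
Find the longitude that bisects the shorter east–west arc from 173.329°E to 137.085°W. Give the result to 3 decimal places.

Signed shortest Δλ from +173.329° to -137.085° is +49.586°.
Midpoint longitude = +173.329° + (+49.586°)/2 = +173.329° + 24.793° = +198.122°.
Normalise into (−180°, 180°]: -161.878°.
(The naïve average (+173.329 + -137.085)/2 = 18.122° is on the wrong side of the globe.)

161.878°W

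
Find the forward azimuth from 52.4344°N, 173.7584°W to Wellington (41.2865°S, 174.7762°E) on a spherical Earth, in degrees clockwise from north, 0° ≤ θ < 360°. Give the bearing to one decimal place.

188.6°

Δλ = 174.7762 − -173.7584 = 348.5346°; wrapped into (−180°, 180°]: -11.4654°.
θ = atan2( sin Δλ · cos φ₂ , cos φ₁ · sin φ₂ − sin φ₁ · cos φ₂ · cos Δλ )
  = atan2(-0.14936, -0.98601) = -171.386° → normalised to [0°, 360°): 188.614°.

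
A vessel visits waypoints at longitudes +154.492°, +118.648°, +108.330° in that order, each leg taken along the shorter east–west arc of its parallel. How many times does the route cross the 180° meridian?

Leg 1: +154.492° → +118.648°, shortest Δλ = -35.844° (west) — does not cross 180°.
Leg 2: +118.648° → +108.330°, shortest Δλ = -10.318° (west) — does not cross 180°.
Total crossings: 0.

0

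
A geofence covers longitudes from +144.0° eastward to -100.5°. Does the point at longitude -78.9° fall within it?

Band width going east from +144.0° to -100.5°: ((-100.5 − 144.0) mod 360) = 115.5°.
Offset of -78.9° east of the west edge: ((-78.9 − 144.0) mod 360) = 137.1°.
137.1° > 115.5° ⇒ outside.

No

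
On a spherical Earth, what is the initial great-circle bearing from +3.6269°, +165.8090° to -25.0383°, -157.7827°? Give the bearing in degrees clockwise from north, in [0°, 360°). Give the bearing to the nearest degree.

131°

Δλ = -157.7827 − 165.8090 = -323.5917°; wrapped into (−180°, 180°]: 36.4083°.
θ = atan2( sin Δλ · cos φ₂ , cos φ₁ · sin φ₂ − sin φ₁ · cos φ₂ · cos Δλ )
  = atan2(0.53776, -0.46850) = 131.063° → normalised to [0°, 360°): 131.063°.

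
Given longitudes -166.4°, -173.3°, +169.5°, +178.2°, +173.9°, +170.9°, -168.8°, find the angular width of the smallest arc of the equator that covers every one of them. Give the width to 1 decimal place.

24.1°

Sort the longitudes: -173.3°, -168.8°, -166.4°, +169.5°, +170.9°, +173.9°, +178.2°.
Eastward gaps between consecutive values (wrapping around): 4.5°, 2.4°, 335.9°, 1.4°, 3.0°, 4.3°, 8.5°.
Largest gap = 335.9° ⇒ minimal covering band is its complement: 360° − 335.9° = 24.1°.
Band runs from +169.5° eastward to -166.4°, crossing the antimeridian.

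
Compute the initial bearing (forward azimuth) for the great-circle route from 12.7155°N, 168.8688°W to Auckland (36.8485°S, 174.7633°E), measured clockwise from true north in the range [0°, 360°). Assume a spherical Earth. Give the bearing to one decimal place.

196.7°

Δλ = 174.7633 − -168.8688 = 343.6321°; wrapped into (−180°, 180°]: -16.3679°.
θ = atan2( sin Δλ · cos φ₂ , cos φ₁ · sin φ₂ − sin φ₁ · cos φ₂ · cos Δλ )
  = atan2(-0.22551, -0.75399) = -163.349° → normalised to [0°, 360°): 196.651°.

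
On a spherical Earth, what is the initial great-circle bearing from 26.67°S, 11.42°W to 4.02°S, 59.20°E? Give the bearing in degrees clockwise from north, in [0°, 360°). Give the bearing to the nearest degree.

Δλ = 59.20 − -11.42 = 70.62°.
θ = atan2( sin Δλ · cos φ₂ , cos φ₁ · sin φ₂ − sin φ₁ · cos φ₂ · cos Δλ )
  = atan2(0.94102, 0.08593) = 84.782° → normalised to [0°, 360°): 84.782°.

85°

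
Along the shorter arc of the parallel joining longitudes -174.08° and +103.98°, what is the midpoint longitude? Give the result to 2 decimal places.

+144.95°

Signed shortest Δλ from -174.08° to +103.98° is -81.94°.
Midpoint longitude = -174.08° + (-81.94°)/2 = -174.08° − 40.97° = -215.05°.
Normalise into (−180°, 180°]: +144.95°.
(The naïve average (-174.08 + +103.98)/2 = -35.05° is on the wrong side of the globe.)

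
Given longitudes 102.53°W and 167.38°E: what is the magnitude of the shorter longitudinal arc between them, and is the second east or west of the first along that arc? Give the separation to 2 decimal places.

90.09° west

Raw difference: 167.38 − -102.53 = 269.91°.
Normalise into (−180°, 180°]: 269.91° − 360° = -90.09°.
Negative ⇒ the second point lies to the west; separation 90.09°.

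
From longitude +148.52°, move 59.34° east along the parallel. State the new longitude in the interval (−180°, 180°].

Start at +148.52°; shift +59.34° → +207.86°.
+207.86° lies outside (−180°, 180°]; subtract 360° → -152.14°.

-152.14°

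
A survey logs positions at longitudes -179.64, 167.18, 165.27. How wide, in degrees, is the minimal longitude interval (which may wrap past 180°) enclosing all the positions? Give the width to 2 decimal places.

15.09°

Sort the longitudes: -179.64°, +165.27°, +167.18°.
Eastward gaps between consecutive values (wrapping around): 344.91°, 1.91°, 13.18°.
Largest gap = 344.91° ⇒ minimal covering band is its complement: 360° − 344.91° = 15.09°.
Band runs from +165.27° eastward to -179.64°, crossing the antimeridian.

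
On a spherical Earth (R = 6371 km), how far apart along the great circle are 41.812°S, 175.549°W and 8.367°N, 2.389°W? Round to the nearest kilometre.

Δλ = -2.389 − -175.549 = 173.160°.
Δφ = 8.367 − -41.812 = 50.179°.
a = sin²(Δφ/2) + cos φ₁ · cos φ₂ · sin²(Δλ/2) = 0.914583.
c = 2·atan2(√a, √(1−a)) = 2.54841 rad → d = 6371·c ≈ 16235.93 km.

16236 km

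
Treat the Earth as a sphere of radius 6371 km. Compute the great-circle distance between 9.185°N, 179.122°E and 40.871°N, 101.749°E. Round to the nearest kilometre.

Δλ = 101.749 − 179.122 = -77.373°.
Δφ = 40.871 − 9.185 = 31.686°.
a = sin²(Δφ/2) + cos φ₁ · cos φ₂ · sin²(Δλ/2) = 0.366182.
c = 2·atan2(√a, √(1−a)) = 1.29986 rad → d = 6371·c ≈ 8281.40 km.

8281 km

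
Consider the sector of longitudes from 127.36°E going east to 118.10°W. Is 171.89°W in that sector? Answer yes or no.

Yes

Band width going east from +127.36° to -118.10°: ((-118.10 − 127.36) mod 360) = 114.54°.
Offset of -171.89° east of the west edge: ((-171.89 − 127.36) mod 360) = 60.75°.
60.75° ≤ 114.54° ⇒ inside.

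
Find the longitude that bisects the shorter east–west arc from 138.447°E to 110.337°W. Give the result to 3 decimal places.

165.945°W

Signed shortest Δλ from +138.447° to -110.337° is +111.216°.
Midpoint longitude = +138.447° + (+111.216°)/2 = +138.447° + 55.608° = +194.055°.
Normalise into (−180°, 180°]: -165.945°.
(The naïve average (+138.447 + -110.337)/2 = 14.055° is on the wrong side of the globe.)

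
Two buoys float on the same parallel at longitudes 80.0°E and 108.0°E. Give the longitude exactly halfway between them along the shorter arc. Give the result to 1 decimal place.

Signed shortest Δλ from +80.0° to +108.0° is +28.0°.
Midpoint longitude = +80.0° + (+28.0°)/2 = +80.0° + 14.0° = +94.0°.

94.0°E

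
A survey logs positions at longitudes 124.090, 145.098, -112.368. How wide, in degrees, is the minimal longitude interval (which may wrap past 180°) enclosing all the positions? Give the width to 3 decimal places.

Sort the longitudes: -112.368°, +124.090°, +145.098°.
Eastward gaps between consecutive values (wrapping around): 236.458°, 21.008°, 102.534°.
Largest gap = 236.458° ⇒ minimal covering band is its complement: 360° − 236.458° = 123.542°.
Band runs from +124.090° eastward to -112.368°, crossing the antimeridian.

123.542°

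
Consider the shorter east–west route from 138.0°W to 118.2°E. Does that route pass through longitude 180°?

Yes

Naïve |118.2 − -138.0| = 256.2° > 180°, so the shorter arc goes the other way round — across 180°.
Signed shortest Δλ = ((118.2 − -138.0 + 180) mod 360) − 180 = -103.8°.
Going west by 103.8° from -138.0° passes through 180° before reaching +118.2°.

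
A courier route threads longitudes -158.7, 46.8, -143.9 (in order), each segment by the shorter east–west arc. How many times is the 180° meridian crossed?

2

Leg 1: -158.7° → +46.8°, shortest Δλ = -154.5° (west) — crosses 180°.
Leg 2: +46.8° → -143.9°, shortest Δλ = 169.3° (east) — crosses 180°.
Total crossings: 2.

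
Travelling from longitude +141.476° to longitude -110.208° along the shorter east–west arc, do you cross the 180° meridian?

Yes

Naïve |-110.208 − 141.476| = 251.684° > 180°, so the shorter arc goes the other way round — across 180°.
Signed shortest Δλ = ((-110.208 − 141.476 + 180) mod 360) − 180 = 108.316°.
Going east by 108.316° from +141.476° passes through 180° before reaching -110.208°.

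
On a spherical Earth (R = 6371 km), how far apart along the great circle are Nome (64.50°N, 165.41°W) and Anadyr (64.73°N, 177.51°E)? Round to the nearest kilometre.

812 km

Δλ = 177.51 − -165.41 = 342.92°; wrapped into (−180°, 180°]: -17.08°.
Δφ = 64.73 − 64.50 = 0.23°.
a = sin²(Δφ/2) + cos φ₁ · cos φ₂ · sin²(Δλ/2) = 0.004057.
c = 2·atan2(√a, √(1−a)) = 0.12747 rad → d = 6371·c ≈ 812.12 km.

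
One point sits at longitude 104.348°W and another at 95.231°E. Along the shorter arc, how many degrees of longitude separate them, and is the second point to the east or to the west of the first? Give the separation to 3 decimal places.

Raw difference: 95.231 − -104.348 = 199.579°.
Normalise into (−180°, 180°]: 199.579° − 360° = -160.421°.
Negative ⇒ the second point lies to the west; separation 160.421°.

160.421° west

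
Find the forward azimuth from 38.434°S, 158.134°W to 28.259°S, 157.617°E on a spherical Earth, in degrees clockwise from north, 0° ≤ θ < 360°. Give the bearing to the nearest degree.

272°

Δλ = 157.617 − -158.134 = 315.751°; wrapped into (−180°, 180°]: -44.249°.
θ = atan2( sin Δλ · cos φ₂ , cos φ₁ · sin φ₂ − sin φ₁ · cos φ₂ · cos Δλ )
  = atan2(-0.61461, 0.02133) = -88.012° → normalised to [0°, 360°): 271.988°.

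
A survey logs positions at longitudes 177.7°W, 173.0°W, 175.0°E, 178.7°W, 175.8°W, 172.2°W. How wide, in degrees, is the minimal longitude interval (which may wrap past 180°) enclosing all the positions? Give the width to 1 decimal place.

12.8°

Sort the longitudes: -178.7°, -177.7°, -175.8°, -173.0°, -172.2°, +175.0°.
Eastward gaps between consecutive values (wrapping around): 1.0°, 1.9°, 2.8°, 0.8°, 347.2°, 6.3°.
Largest gap = 347.2° ⇒ minimal covering band is its complement: 360° − 347.2° = 12.8°.
Band runs from +175.0° eastward to -172.2°, crossing the antimeridian.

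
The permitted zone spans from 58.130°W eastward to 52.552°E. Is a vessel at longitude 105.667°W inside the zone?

No

Band width going east from -58.130° to +52.552°: ((52.552 − -58.130) mod 360) = 110.682°.
Offset of -105.667° east of the west edge: ((-105.667 − -58.130) mod 360) = 312.463°.
312.463° > 110.682° ⇒ outside.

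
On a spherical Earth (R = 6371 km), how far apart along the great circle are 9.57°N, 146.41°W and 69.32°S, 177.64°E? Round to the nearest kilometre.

9200 km

Δλ = 177.64 − -146.41 = 324.05°; wrapped into (−180°, 180°]: -35.95°.
Δφ = -69.32 − 9.57 = -78.89°.
a = sin²(Δφ/2) + cos φ₁ · cos φ₂ · sin²(Δλ/2) = 0.436817.
c = 2·atan2(√a, √(1−a)) = 1.44409 rad → d = 6371·c ≈ 9200.31 km.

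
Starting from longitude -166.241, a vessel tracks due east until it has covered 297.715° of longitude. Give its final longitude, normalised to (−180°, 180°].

Start at -166.241°; shift +297.715° → +131.474°.
+131.474° already lies in (−180°, 180°].

+131.474°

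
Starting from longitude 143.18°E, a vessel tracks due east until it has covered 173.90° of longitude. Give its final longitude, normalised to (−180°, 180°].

42.92°W

Start at +143.18°; shift +173.90° → +317.08°.
+317.08° lies outside (−180°, 180°]; subtract 360° → -42.92°.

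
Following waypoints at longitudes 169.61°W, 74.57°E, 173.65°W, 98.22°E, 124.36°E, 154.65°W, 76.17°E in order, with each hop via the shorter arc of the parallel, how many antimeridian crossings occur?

Leg 1: -169.61° → +74.57°, shortest Δλ = -115.82° (west) — crosses 180°.
Leg 2: +74.57° → -173.65°, shortest Δλ = 111.78° (east) — crosses 180°.
Leg 3: -173.65° → +98.22°, shortest Δλ = -88.13° (west) — crosses 180°.
Leg 4: +98.22° → +124.36°, shortest Δλ = 26.14° (east) — does not cross 180°.
Leg 5: +124.36° → -154.65°, shortest Δλ = 80.99° (east) — crosses 180°.
Leg 6: -154.65° → +76.17°, shortest Δλ = -129.18° (west) — crosses 180°.
Total crossings: 5.

5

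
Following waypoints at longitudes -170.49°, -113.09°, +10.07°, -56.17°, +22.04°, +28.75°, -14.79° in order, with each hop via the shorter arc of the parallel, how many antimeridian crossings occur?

0

Leg 1: -170.49° → -113.09°, shortest Δλ = 57.4° (east) — does not cross 180°.
Leg 2: -113.09° → +10.07°, shortest Δλ = 123.16° (east) — does not cross 180°.
Leg 3: +10.07° → -56.17°, shortest Δλ = -66.24° (west) — does not cross 180°.
Leg 4: -56.17° → +22.04°, shortest Δλ = 78.21° (east) — does not cross 180°.
Leg 5: +22.04° → +28.75°, shortest Δλ = 6.71° (east) — does not cross 180°.
Leg 6: +28.75° → -14.79°, shortest Δλ = -43.54° (west) — does not cross 180°.
Total crossings: 0.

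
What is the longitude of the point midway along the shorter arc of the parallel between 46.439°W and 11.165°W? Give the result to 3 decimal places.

Signed shortest Δλ from -46.439° to -11.165° is +35.274°.
Midpoint longitude = -46.439° + (+35.274°)/2 = -46.439° + 17.637° = -28.802°.

28.802°W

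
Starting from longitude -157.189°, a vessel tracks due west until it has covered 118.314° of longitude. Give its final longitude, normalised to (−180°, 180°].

+84.497°

Start at -157.189°; shift −118.314° → -275.503°.
-275.503° lies outside (−180°, 180°]; add 360° → +84.497°.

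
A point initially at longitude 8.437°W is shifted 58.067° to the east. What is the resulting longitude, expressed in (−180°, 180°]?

49.630°E

Start at -8.437°; shift +58.067° → +49.630°.
+49.630° already lies in (−180°, 180°].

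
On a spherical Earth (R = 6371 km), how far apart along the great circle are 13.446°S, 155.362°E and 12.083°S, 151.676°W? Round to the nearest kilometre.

5735 km

Δλ = -151.676 − 155.362 = -307.038°; wrapped into (−180°, 180°]: 52.962°.
Δφ = -12.083 − -13.446 = 1.363°.
a = sin²(Δφ/2) + cos φ₁ · cos φ₂ · sin²(Δλ/2) = 0.189235.
c = 2·atan2(√a, √(1−a)) = 0.90010 rad → d = 6371·c ≈ 5734.55 km.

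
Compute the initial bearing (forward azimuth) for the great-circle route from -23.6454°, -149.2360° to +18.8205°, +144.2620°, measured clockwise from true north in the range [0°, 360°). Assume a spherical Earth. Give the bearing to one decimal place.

297.2°

Δλ = 144.2620 − -149.2360 = 293.4980°; wrapped into (−180°, 180°]: -66.5020°.
θ = atan2( sin Δλ · cos φ₂ , cos φ₁ · sin φ₂ − sin φ₁ · cos φ₂ · cos Δλ )
  = atan2(-0.86804, 0.44689) = -62.760° → normalised to [0°, 360°): 297.240°.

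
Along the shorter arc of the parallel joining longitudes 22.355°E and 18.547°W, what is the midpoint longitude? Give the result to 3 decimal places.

Signed shortest Δλ from +22.355° to -18.547° is -40.902°.
Midpoint longitude = +22.355° + (-40.902°)/2 = +22.355° − 20.451° = +1.904°.

1.904°E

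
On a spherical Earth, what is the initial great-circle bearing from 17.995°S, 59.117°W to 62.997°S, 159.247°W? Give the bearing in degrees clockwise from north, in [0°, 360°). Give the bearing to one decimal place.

207.1°

Δλ = -159.247 − -59.117 = -100.130°.
θ = atan2( sin Δλ · cos φ₂ , cos φ₁ · sin φ₂ − sin φ₁ · cos φ₂ · cos Δλ )
  = atan2(-0.44696, -0.87207) = -152.864° → normalised to [0°, 360°): 207.136°.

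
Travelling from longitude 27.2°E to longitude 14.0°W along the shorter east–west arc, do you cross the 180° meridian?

No

Signed shortest Δλ = ((-14.0 − 27.2 + 180) mod 360) − 180 = -41.2°.
Going west by 41.2° from +27.2° reaches -14.0° without touching 180°.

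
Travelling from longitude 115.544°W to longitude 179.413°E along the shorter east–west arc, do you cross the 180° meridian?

Naïve |179.413 − -115.544| = 294.957° > 180°, so the shorter arc goes the other way round — across 180°.
Signed shortest Δλ = ((179.413 − -115.544 + 180) mod 360) − 180 = -65.043°.
Going west by 65.043° from -115.544° passes through 180° before reaching +179.413°.

Yes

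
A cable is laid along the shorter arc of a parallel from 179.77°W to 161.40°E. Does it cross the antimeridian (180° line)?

Yes

Naïve |161.40 − -179.77| = 341.17° > 180°, so the shorter arc goes the other way round — across 180°.
Signed shortest Δλ = ((161.40 − -179.77 + 180) mod 360) − 180 = -18.83°.
Going west by 18.83° from -179.77° passes through 180° before reaching +161.40°.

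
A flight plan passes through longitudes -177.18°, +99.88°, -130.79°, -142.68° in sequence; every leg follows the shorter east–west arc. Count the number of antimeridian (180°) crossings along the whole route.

Leg 1: -177.18° → +99.88°, shortest Δλ = -82.94° (west) — crosses 180°.
Leg 2: +99.88° → -130.79°, shortest Δλ = 129.33° (east) — crosses 180°.
Leg 3: -130.79° → -142.68°, shortest Δλ = -11.89° (west) — does not cross 180°.
Total crossings: 2.

2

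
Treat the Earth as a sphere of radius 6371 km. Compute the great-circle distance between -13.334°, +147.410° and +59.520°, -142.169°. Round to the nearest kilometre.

10220 km

Δλ = -142.169 − 147.410 = -289.579°; wrapped into (−180°, 180°]: 70.421°.
Δφ = 59.520 − -13.334 = 72.854°.
a = sin²(Δφ/2) + cos φ₁ · cos φ₂ · sin²(Δλ/2) = 0.516680.
c = 2·atan2(√a, √(1−a)) = 1.60416 rad → d = 6371·c ≈ 10220.12 km.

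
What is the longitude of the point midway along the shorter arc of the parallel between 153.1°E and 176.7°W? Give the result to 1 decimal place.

168.2°E

Signed shortest Δλ from +153.1° to -176.7° is +30.2°.
Midpoint longitude = +153.1° + (+30.2°)/2 = +153.1° + 15.1° = +168.2°.
(The naïve average (+153.1 + -176.7)/2 = -11.8° is on the wrong side of the globe.)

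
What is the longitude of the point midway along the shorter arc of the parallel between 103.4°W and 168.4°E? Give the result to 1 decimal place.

Signed shortest Δλ from -103.4° to +168.4° is -88.2°.
Midpoint longitude = -103.4° + (-88.2°)/2 = -103.4° − 44.1° = -147.5°.
(The naïve average (-103.4 + +168.4)/2 = 32.5° is on the wrong side of the globe.)

147.5°W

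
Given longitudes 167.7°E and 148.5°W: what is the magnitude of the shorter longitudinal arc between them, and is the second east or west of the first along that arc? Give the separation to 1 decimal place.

43.8° east

Raw difference: -148.5 − 167.7 = -316.2°.
Normalise into (−180°, 180°]: -316.2° + 360° = 43.8°.
Positive ⇒ the second point lies to the east; separation 43.8°.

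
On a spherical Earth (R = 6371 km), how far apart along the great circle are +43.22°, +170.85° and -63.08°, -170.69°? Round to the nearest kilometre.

Δλ = -170.69 − 170.85 = -341.54°; wrapped into (−180°, 180°]: 18.46°.
Δφ = -63.08 − 43.22 = -106.30°.
a = sin²(Δφ/2) + cos φ₁ · cos φ₂ · sin²(Δλ/2) = 0.648822.
c = 2·atan2(√a, √(1−a)) = 1.87302 rad → d = 6371·c ≈ 11933.01 km.

11933 km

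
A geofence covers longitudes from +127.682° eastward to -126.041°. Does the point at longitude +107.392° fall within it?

Band width going east from +127.682° to -126.041°: ((-126.041 − 127.682) mod 360) = 106.277°.
Offset of +107.392° east of the west edge: ((107.392 − 127.682) mod 360) = 339.710°.
339.710° > 106.277° ⇒ outside.

No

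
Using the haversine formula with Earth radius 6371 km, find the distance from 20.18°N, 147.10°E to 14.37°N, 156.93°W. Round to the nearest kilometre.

5952 km

Δλ = -156.93 − 147.10 = -304.03°; wrapped into (−180°, 180°]: 55.97°.
Δφ = 14.37 − 20.18 = -5.81°.
a = sin²(Δφ/2) + cos φ₁ · cos φ₂ · sin²(Δλ/2) = 0.202772.
c = 2·atan2(√a, √(1−a)) = 0.93421 rad → d = 6371·c ≈ 5951.84 km.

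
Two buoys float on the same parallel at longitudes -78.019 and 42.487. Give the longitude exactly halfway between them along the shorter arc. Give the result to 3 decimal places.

-17.766°

Signed shortest Δλ from -78.019° to +42.487° is +120.506°.
Midpoint longitude = -78.019° + (+120.506°)/2 = -78.019° + 60.253° = -17.766°.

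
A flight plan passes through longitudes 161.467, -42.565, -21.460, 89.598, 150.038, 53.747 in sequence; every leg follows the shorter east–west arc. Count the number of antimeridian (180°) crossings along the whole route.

Leg 1: +161.467° → -42.565°, shortest Δλ = 155.968° (east) — crosses 180°.
Leg 2: -42.565° → -21.460°, shortest Δλ = 21.105° (east) — does not cross 180°.
Leg 3: -21.460° → +89.598°, shortest Δλ = 111.058° (east) — does not cross 180°.
Leg 4: +89.598° → +150.038°, shortest Δλ = 60.44° (east) — does not cross 180°.
Leg 5: +150.038° → +53.747°, shortest Δλ = -96.291° (west) — does not cross 180°.
Total crossings: 1.

1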